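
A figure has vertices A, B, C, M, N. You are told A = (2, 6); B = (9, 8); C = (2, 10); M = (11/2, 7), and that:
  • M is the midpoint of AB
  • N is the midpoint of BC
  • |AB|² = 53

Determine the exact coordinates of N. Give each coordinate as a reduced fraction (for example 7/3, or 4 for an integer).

1. N_x = 11/2  [2·N = B+C = (9, 8)+(2, 10)]
2. N_y = 9  [2·N = B+C = (9, 8)+(2, 10)]
   so N = (11/2, 9)

N = (11/2, 9)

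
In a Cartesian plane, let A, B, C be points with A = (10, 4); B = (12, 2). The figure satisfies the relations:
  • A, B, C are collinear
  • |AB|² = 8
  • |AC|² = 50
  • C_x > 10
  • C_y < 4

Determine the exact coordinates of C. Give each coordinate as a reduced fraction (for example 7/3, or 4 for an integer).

C = (15, -1)

1. C_x = 15  [[A, B, C are collinear ⇒ 2x+2y-28=0] ∩ [|C−(10, 4)|²=50]]
2. C_y = -1  [[A, B, C are collinear ⇒ 2x+2y-28=0] ∩ [|C−(10, 4)|²=50]]
   so C = (15, -1)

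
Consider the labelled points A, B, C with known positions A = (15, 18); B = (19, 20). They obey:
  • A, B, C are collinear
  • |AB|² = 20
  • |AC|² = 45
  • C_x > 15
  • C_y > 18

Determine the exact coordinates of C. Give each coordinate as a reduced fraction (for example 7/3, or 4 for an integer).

C = (21, 21)

1. C_x = 21  [[A, B, C are collinear ⇒ -2x+4y-42=0] ∩ [|C−(15, 18)|²=45]]
2. C_y = 21  [[A, B, C are collinear ⇒ -2x+4y-42=0] ∩ [|C−(15, 18)|²=45]]
   so C = (21, 21)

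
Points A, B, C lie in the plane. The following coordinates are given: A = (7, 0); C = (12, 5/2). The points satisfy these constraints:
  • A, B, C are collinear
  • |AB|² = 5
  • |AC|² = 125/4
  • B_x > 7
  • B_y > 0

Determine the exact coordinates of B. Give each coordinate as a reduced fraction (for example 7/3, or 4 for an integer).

1. B_x = 9  [[A, B, C are collinear ⇒ 5/2x-5y-35/2=0] ∩ [|B−(7, 0)|²=5]]
2. B_y = 1  [[A, B, C are collinear ⇒ 5/2x-5y-35/2=0] ∩ [|B−(7, 0)|²=5]]
   so B = (9, 1)

B = (9, 1)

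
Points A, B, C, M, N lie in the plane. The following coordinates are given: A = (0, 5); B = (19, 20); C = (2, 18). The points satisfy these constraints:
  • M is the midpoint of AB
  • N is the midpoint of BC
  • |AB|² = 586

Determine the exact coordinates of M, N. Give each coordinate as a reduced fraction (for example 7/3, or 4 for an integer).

M = (19/2, 25/2)
N = (21/2, 19)

1. M_x = 19/2  [2·M = A+B = (0, 5)+(19, 20)]
2. M_y = 25/2  [2·M = A+B = (0, 5)+(19, 20)]
   so M = (19/2, 25/2)
3. N_x = 21/2  [2·N = B+C = (19, 20)+(2, 18)]
4. N_y = 19  [2·N = B+C = (19, 20)+(2, 18)]
   so N = (21/2, 19)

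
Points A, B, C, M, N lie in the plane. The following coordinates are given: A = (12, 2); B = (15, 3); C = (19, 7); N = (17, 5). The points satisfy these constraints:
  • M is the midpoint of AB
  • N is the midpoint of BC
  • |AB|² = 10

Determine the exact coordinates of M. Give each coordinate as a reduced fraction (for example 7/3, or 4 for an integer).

M = (27/2, 5/2)

1. M_x = 27/2  [2·M = A+B = (12, 2)+(15, 3)]
2. M_y = 5/2  [2·M = A+B = (12, 2)+(15, 3)]
   so M = (27/2, 5/2)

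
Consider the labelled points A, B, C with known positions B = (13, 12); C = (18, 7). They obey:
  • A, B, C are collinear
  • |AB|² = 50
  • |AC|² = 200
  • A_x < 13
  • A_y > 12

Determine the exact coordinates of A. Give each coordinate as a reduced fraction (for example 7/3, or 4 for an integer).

1. A_x = 8  [[A, B, C are collinear ⇒ 5x+5y-125=0] ∩ [|A−(13, 12)|²=50]]
2. A_y = 17  [[A, B, C are collinear ⇒ 5x+5y-125=0] ∩ [|A−(13, 12)|²=50]]
   so A = (8, 17)

A = (8, 17)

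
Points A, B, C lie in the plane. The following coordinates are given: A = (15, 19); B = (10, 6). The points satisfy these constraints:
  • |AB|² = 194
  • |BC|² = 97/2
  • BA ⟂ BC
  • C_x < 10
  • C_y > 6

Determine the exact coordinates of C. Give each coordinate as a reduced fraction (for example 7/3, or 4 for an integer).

C = (7/2, 17/2)

1. C_x = 7/2  [[BA ⟂ BC ⇒ 5x+13y-128=0] ∩ [|C−(10, 6)|²=97/2]]
2. C_y = 17/2  [[BA ⟂ BC ⇒ 5x+13y-128=0] ∩ [|C−(10, 6)|²=97/2]]
   so C = (7/2, 17/2)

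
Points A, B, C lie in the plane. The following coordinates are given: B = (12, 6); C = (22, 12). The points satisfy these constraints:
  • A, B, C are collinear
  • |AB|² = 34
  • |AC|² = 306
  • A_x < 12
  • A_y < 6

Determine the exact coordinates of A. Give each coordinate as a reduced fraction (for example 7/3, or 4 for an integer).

A = (7, 3)

1. A_x = 7  [[A, B, C are collinear ⇒ -6x+10y+12=0] ∩ [|A−(12, 6)|²=34]]
2. A_y = 3  [[A, B, C are collinear ⇒ -6x+10y+12=0] ∩ [|A−(12, 6)|²=34]]
   so A = (7, 3)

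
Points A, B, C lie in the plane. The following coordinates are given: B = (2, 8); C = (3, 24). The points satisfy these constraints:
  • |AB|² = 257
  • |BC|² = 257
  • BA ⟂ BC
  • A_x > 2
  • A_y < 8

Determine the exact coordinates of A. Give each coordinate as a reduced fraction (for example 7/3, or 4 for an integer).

A = (18, 7)

1. A_x = 18  [[BA ⟂ BC ⇒ 1x+16y-130=0] ∩ [|A−(2, 8)|²=257]]
2. A_y = 7  [[BA ⟂ BC ⇒ 1x+16y-130=0] ∩ [|A−(2, 8)|²=257]]
   so A = (18, 7)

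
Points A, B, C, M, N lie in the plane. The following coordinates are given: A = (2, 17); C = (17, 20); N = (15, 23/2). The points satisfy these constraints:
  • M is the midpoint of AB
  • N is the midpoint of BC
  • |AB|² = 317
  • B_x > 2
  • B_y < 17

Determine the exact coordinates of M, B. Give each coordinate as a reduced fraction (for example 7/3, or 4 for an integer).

M = (15/2, 10)
B = (13, 3)

1. B_x = 13  [B = 2·N−C = 2·(15, 23/2)−(17, 20)]
2. B_y = 3  [B = 2·N−C = 2·(15, 23/2)−(17, 20)]
   so B = (13, 3)
3. M_x = 15/2  [2·M = A+B = (2, 17)+(13, 3)]
4. M_y = 10  [2·M = A+B = (2, 17)+(13, 3)]
   so M = (15/2, 10)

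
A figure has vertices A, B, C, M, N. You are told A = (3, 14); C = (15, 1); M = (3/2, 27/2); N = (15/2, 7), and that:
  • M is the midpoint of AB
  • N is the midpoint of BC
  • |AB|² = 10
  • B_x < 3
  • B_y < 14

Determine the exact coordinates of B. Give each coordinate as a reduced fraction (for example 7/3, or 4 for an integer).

1. B_x = 0  [B = 2·M−A = 2·(3/2, 27/2)−(3, 14)]
2. B_y = 13  [B = 2·M−A = 2·(3/2, 27/2)−(3, 14)]
   so B = (0, 13)

B = (0, 13)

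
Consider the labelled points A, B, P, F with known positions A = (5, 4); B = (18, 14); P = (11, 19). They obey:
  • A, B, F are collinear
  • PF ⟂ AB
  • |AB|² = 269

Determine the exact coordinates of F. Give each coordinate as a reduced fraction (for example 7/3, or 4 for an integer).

F = (4309/269, 3356/269)

1. F_x = 4309/269  [[A, B, F are collinear ⇒ -10x+13y-2=0] ∩ [PF ⟂ AB ⇒ 13x+10y-333=0]]
2. F_y = 3356/269  [[A, B, F are collinear ⇒ -10x+13y-2=0] ∩ [PF ⟂ AB ⇒ 13x+10y-333=0]]
   so F = (4309/269, 3356/269)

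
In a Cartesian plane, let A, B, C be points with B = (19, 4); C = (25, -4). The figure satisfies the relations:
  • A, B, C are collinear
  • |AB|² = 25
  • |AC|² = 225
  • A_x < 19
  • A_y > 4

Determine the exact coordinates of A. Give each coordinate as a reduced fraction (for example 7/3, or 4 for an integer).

A = (16, 8)

1. A_x = 16  [[A, B, C are collinear ⇒ 8x+6y-176=0] ∩ [|A−(19, 4)|²=25]]
2. A_y = 8  [[A, B, C are collinear ⇒ 8x+6y-176=0] ∩ [|A−(19, 4)|²=25]]
   so A = (16, 8)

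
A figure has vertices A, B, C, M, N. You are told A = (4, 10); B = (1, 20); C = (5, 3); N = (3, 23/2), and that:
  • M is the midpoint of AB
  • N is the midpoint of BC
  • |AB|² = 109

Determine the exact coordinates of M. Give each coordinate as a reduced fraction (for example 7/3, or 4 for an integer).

M = (5/2, 15)

1. M_x = 5/2  [2·M = A+B = (4, 10)+(1, 20)]
2. M_y = 15  [2·M = A+B = (4, 10)+(1, 20)]
   so M = (5/2, 15)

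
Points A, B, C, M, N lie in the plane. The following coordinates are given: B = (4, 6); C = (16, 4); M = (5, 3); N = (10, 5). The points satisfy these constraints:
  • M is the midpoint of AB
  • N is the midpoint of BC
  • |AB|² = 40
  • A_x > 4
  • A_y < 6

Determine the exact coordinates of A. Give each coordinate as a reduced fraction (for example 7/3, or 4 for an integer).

1. A_x = 6  [A = 2·M−B = 2·(5, 3)−(4, 6)]
2. A_y = 0  [A = 2·M−B = 2·(5, 3)−(4, 6)]
   so A = (6, 0)

A = (6, 0)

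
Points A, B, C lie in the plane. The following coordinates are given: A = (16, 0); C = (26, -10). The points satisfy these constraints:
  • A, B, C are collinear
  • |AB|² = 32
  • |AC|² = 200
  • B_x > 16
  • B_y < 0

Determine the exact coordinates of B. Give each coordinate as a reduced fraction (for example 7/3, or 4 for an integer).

B = (20, -4)

1. B_x = 20  [[A, B, C are collinear ⇒ -10x-10y+160=0] ∩ [|B−(16, 0)|²=32]]
2. B_y = -4  [[A, B, C are collinear ⇒ -10x-10y+160=0] ∩ [|B−(16, 0)|²=32]]
   so B = (20, -4)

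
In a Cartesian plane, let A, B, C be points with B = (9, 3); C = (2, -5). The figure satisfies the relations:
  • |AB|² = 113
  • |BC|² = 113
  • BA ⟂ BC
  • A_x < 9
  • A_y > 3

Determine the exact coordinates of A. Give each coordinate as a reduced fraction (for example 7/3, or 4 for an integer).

1. A_x = 1  [[BA ⟂ BC ⇒ -7x-8y+87=0] ∩ [|A−(9, 3)|²=113]]
2. A_y = 10  [[BA ⟂ BC ⇒ -7x-8y+87=0] ∩ [|A−(9, 3)|²=113]]
   so A = (1, 10)

A = (1, 10)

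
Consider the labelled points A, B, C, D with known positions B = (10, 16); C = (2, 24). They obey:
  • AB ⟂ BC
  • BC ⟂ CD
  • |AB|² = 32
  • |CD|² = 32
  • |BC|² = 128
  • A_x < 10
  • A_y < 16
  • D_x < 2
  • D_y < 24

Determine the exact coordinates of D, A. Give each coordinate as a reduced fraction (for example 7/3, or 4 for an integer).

D = (-2, 20)
A = (6, 12)

1. D_x = -2  [[BC ⟂ CD ⇒ -8x+8y-176=0] ∩ [|D−(2, 24)|²=32]]
2. D_y = 20  [[BC ⟂ CD ⇒ -8x+8y-176=0] ∩ [|D−(2, 24)|²=32]]
   so D = (-2, 20)
3. A_x = 6  [[AB ⟂ BC ⇒ 8x-8y+48=0] ∩ [|A−(10, 16)|²=32]]
4. A_y = 12  [[AB ⟂ BC ⇒ 8x-8y+48=0] ∩ [|A−(10, 16)|²=32]]
   so A = (6, 12)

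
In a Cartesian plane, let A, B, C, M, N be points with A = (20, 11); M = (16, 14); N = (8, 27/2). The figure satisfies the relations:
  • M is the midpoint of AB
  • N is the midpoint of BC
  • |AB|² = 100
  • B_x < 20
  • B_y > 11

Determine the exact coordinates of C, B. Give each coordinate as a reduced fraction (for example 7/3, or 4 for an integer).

C = (4, 10)
B = (12, 17)

1. B_x = 12  [B = 2·M−A = 2·(16, 14)−(20, 11)]
2. B_y = 17  [B = 2·M−A = 2·(16, 14)−(20, 11)]
   so B = (12, 17)
3. C_x = 4  [C = 2·N−B = 2·(8, 27/2)−(12, 17)]
4. C_y = 10  [C = 2·N−B = 2·(8, 27/2)−(12, 17)]
   so C = (4, 10)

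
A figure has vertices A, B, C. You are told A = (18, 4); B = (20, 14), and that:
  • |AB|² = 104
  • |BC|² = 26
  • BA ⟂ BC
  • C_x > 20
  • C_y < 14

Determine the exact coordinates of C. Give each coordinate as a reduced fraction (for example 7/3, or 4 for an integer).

C = (25, 13)

1. C_x = 25  [[BA ⟂ BC ⇒ -2x-10y+180=0] ∩ [|C−(20, 14)|²=26]]
2. C_y = 13  [[BA ⟂ BC ⇒ -2x-10y+180=0] ∩ [|C−(20, 14)|²=26]]
   so C = (25, 13)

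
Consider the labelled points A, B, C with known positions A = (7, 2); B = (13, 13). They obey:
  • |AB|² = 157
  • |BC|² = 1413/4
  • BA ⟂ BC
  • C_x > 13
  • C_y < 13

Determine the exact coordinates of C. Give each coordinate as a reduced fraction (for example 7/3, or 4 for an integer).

C = (59/2, 4)

1. C_x = 59/2  [[BA ⟂ BC ⇒ -6x-11y+221=0] ∩ [|C−(13, 13)|²=1413/4]]
2. C_y = 4  [[BA ⟂ BC ⇒ -6x-11y+221=0] ∩ [|C−(13, 13)|²=1413/4]]
   so C = (59/2, 4)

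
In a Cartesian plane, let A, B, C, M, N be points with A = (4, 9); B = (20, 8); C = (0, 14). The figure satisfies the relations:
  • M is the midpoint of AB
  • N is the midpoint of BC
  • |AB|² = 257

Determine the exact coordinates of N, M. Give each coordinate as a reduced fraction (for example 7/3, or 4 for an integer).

N = (10, 11)
M = (12, 17/2)

1. M_x = 12  [2·M = A+B = (4, 9)+(20, 8)]
2. M_y = 17/2  [2·M = A+B = (4, 9)+(20, 8)]
   so M = (12, 17/2)
3. N_x = 10  [2·N = B+C = (20, 8)+(0, 14)]
4. N_y = 11  [2·N = B+C = (20, 8)+(0, 14)]
   so N = (10, 11)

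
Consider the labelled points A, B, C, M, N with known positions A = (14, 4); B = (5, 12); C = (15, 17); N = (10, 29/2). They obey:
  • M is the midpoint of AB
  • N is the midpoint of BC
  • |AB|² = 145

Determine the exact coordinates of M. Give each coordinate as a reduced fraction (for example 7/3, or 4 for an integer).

1. M_x = 19/2  [2·M = A+B = (14, 4)+(5, 12)]
2. M_y = 8  [2·M = A+B = (14, 4)+(5, 12)]
   so M = (19/2, 8)

M = (19/2, 8)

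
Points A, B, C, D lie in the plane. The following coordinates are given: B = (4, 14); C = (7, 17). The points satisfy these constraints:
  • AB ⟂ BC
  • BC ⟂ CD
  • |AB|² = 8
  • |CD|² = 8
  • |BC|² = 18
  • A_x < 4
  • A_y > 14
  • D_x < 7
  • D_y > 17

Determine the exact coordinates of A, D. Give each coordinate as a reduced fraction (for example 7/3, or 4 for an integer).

A = (2, 16)
D = (5, 19)

1. A_x = 2  [[AB ⟂ BC ⇒ -3x-3y+54=0] ∩ [|A−(4, 14)|²=8]]
2. A_y = 16  [[AB ⟂ BC ⇒ -3x-3y+54=0] ∩ [|A−(4, 14)|²=8]]
   so A = (2, 16)
3. D_x = 5  [[BC ⟂ CD ⇒ 3x+3y-72=0] ∩ [|D−(7, 17)|²=8]]
4. D_y = 19  [[BC ⟂ CD ⇒ 3x+3y-72=0] ∩ [|D−(7, 17)|²=8]]
   so D = (5, 19)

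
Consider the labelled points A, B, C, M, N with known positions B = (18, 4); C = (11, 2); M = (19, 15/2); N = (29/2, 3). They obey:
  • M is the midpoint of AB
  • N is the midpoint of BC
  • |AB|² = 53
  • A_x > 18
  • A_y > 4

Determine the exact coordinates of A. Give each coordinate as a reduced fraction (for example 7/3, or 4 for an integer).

1. A_x = 20  [A = 2·M−B = 2·(19, 15/2)−(18, 4)]
2. A_y = 11  [A = 2·M−B = 2·(19, 15/2)−(18, 4)]
   so A = (20, 11)

A = (20, 11)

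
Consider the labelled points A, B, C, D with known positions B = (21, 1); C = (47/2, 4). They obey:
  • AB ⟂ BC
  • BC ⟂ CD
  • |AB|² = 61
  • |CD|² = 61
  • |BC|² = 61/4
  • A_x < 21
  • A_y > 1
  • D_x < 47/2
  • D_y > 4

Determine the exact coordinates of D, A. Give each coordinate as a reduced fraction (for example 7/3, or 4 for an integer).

1. D_x = 35/2  [[BC ⟂ CD ⇒ 5/2x+3y-283/4=0] ∩ [|D−(47/2, 4)|²=61]]
2. D_y = 9  [[BC ⟂ CD ⇒ 5/2x+3y-283/4=0] ∩ [|D−(47/2, 4)|²=61]]
   so D = (35/2, 9)
3. A_x = 15  [[AB ⟂ BC ⇒ -5/2x-3y+111/2=0] ∩ [|A−(21, 1)|²=61]]
4. A_y = 6  [[AB ⟂ BC ⇒ -5/2x-3y+111/2=0] ∩ [|A−(21, 1)|²=61]]
   so A = (15, 6)

D = (35/2, 9)
A = (15, 6)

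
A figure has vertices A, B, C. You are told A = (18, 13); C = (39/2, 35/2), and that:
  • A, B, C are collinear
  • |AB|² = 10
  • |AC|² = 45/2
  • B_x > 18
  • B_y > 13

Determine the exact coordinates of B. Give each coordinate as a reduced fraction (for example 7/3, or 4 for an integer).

B = (19, 16)

1. B_x = 19  [[A, B, C are collinear ⇒ 9/2x-3/2y-123/2=0] ∩ [|B−(18, 13)|²=10]]
2. B_y = 16  [[A, B, C are collinear ⇒ 9/2x-3/2y-123/2=0] ∩ [|B−(18, 13)|²=10]]
   so B = (19, 16)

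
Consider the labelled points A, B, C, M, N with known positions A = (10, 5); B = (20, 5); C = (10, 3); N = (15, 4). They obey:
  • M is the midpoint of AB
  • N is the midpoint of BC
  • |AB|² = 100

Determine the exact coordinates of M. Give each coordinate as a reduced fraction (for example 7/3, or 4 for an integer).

M = (15, 5)

1. M_x = 15  [2·M = A+B = (10, 5)+(20, 5)]
2. M_y = 5  [2·M = A+B = (10, 5)+(20, 5)]
   so M = (15, 5)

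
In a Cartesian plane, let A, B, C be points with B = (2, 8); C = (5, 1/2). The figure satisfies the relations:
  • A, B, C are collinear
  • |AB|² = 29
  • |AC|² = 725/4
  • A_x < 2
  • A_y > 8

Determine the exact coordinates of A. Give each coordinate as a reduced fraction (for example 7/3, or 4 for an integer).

A = (0, 13)

1. A_x = 0  [[A, B, C are collinear ⇒ 15/2x+3y-39=0] ∩ [|A−(2, 8)|²=29]]
2. A_y = 13  [[A, B, C are collinear ⇒ 15/2x+3y-39=0] ∩ [|A−(2, 8)|²=29]]
   so A = (0, 13)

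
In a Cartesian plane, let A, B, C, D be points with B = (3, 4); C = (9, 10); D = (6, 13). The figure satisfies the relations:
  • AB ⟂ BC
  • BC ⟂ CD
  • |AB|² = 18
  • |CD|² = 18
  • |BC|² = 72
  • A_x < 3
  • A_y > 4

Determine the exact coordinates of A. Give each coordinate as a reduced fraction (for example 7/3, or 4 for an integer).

A = (0, 7)

1. A_x = 0  [[AB ⟂ BC ⇒ -6x-6y+42=0] ∩ [|A−(3, 4)|²=18]]
2. A_y = 7  [[AB ⟂ BC ⇒ -6x-6y+42=0] ∩ [|A−(3, 4)|²=18]]
   so A = (0, 7)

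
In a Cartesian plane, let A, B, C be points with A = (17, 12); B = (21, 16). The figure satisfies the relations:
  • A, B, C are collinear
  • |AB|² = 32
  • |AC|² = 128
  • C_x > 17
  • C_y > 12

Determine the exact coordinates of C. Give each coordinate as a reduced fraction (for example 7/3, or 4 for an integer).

C = (25, 20)

1. C_x = 25  [[A, B, C are collinear ⇒ -4x+4y+20=0] ∩ [|C−(17, 12)|²=128]]
2. C_y = 20  [[A, B, C are collinear ⇒ -4x+4y+20=0] ∩ [|C−(17, 12)|²=128]]
   so C = (25, 20)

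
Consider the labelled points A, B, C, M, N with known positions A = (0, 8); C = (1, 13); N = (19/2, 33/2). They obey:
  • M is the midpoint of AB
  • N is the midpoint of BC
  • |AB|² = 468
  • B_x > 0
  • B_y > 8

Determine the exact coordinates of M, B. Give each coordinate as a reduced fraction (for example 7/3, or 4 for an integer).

M = (9, 14)
B = (18, 20)

1. B_x = 18  [B = 2·N−C = 2·(19/2, 33/2)−(1, 13)]
2. B_y = 20  [B = 2·N−C = 2·(19/2, 33/2)−(1, 13)]
   so B = (18, 20)
3. M_x = 9  [2·M = A+B = (0, 8)+(18, 20)]
4. M_y = 14  [2·M = A+B = (0, 8)+(18, 20)]
   so M = (9, 14)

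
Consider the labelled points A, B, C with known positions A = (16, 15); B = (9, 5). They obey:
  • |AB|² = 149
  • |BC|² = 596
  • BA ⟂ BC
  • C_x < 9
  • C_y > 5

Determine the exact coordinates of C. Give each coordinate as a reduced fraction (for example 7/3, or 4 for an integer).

1. C_x = -11  [[BA ⟂ BC ⇒ 7x+10y-113=0] ∩ [|C−(9, 5)|²=596]]
2. C_y = 19  [[BA ⟂ BC ⇒ 7x+10y-113=0] ∩ [|C−(9, 5)|²=596]]
   so C = (-11, 19)

C = (-11, 19)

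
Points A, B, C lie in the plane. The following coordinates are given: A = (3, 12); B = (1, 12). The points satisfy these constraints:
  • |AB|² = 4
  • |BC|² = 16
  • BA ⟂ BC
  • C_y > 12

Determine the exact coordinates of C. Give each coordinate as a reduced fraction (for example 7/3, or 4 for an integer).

C = (1, 16)

1. C_x = 1  [[BA ⟂ BC ⇒ 2x-2=0] ∩ [|C−(1, 12)|²=16]]
2. C_y = 16  [[BA ⟂ BC ⇒ 2x-2=0] ∩ [|C−(1, 12)|²=16]]
   so C = (1, 16)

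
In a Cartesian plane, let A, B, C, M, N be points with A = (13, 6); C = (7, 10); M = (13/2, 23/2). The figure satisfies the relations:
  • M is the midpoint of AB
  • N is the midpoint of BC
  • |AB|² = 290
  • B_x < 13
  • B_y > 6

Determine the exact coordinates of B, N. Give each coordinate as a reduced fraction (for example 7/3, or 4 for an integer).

B = (0, 17)
N = (7/2, 27/2)

1. B_x = 0  [B = 2·M−A = 2·(13/2, 23/2)−(13, 6)]
2. B_y = 17  [B = 2·M−A = 2·(13/2, 23/2)−(13, 6)]
   so B = (0, 17)
3. N_x = 7/2  [2·N = B+C = (0, 17)+(7, 10)]
4. N_y = 27/2  [2·N = B+C = (0, 17)+(7, 10)]
   so N = (7/2, 27/2)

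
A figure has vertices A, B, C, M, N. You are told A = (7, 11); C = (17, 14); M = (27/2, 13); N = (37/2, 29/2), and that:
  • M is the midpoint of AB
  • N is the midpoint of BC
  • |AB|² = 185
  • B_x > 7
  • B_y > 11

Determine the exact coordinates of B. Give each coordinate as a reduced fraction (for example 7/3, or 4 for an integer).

1. B_x = 20  [B = 2·M−A = 2·(27/2, 13)−(7, 11)]
2. B_y = 15  [B = 2·M−A = 2·(27/2, 13)−(7, 11)]
   so B = (20, 15)

B = (20, 15)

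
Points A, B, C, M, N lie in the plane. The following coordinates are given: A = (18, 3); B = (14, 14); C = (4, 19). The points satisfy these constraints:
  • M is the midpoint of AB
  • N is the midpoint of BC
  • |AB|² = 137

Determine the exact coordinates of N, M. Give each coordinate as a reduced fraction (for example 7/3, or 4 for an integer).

1. M_x = 16  [2·M = A+B = (18, 3)+(14, 14)]
2. M_y = 17/2  [2·M = A+B = (18, 3)+(14, 14)]
   so M = (16, 17/2)
3. N_x = 9  [2·N = B+C = (14, 14)+(4, 19)]
4. N_y = 33/2  [2·N = B+C = (14, 14)+(4, 19)]
   so N = (9, 33/2)

N = (9, 33/2)
M = (16, 17/2)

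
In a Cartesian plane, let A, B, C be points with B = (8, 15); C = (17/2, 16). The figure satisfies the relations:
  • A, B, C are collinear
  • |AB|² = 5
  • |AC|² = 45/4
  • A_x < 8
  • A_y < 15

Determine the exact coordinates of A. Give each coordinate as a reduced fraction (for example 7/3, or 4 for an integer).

A = (7, 13)

1. A_x = 7  [[A, B, C are collinear ⇒ -1x+1/2y+1/2=0] ∩ [|A−(8, 15)|²=5]]
2. A_y = 13  [[A, B, C are collinear ⇒ -1x+1/2y+1/2=0] ∩ [|A−(8, 15)|²=5]]
   so A = (7, 13)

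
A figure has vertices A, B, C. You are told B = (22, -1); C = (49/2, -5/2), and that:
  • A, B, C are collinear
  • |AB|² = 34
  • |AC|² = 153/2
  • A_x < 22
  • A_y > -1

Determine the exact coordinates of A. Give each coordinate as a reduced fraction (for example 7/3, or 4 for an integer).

1. A_x = 17  [[A, B, C are collinear ⇒ 3/2x+5/2y-61/2=0] ∩ [|A−(22, -1)|²=34]]
2. A_y = 2  [[A, B, C are collinear ⇒ 3/2x+5/2y-61/2=0] ∩ [|A−(22, -1)|²=34]]
   so A = (17, 2)

A = (17, 2)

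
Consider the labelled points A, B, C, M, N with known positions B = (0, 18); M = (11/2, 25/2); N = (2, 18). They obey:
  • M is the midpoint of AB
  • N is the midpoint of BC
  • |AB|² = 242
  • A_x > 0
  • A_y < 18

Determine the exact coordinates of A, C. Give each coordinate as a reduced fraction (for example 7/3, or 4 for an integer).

A = (11, 7)
C = (4, 18)

1. A_x = 11  [A = 2·M−B = 2·(11/2, 25/2)−(0, 18)]
2. A_y = 7  [A = 2·M−B = 2·(11/2, 25/2)−(0, 18)]
   so A = (11, 7)
3. C_x = 4  [C = 2·N−B = 2·(2, 18)−(0, 18)]
4. C_y = 18  [C = 2·N−B = 2·(2, 18)−(0, 18)]
   so C = (4, 18)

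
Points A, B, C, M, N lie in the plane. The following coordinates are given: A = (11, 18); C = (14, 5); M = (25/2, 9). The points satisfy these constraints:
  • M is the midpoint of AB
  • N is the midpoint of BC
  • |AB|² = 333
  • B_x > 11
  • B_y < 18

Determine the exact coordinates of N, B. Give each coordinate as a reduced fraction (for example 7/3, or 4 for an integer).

1. B_x = 14  [B = 2·M−A = 2·(25/2, 9)−(11, 18)]
2. B_y = 0  [B = 2·M−A = 2·(25/2, 9)−(11, 18)]
   so B = (14, 0)
3. N_x = 14  [2·N = B+C = (14, 0)+(14, 5)]
4. N_y = 5/2  [2·N = B+C = (14, 0)+(14, 5)]
   so N = (14, 5/2)

N = (14, 5/2)
B = (14, 0)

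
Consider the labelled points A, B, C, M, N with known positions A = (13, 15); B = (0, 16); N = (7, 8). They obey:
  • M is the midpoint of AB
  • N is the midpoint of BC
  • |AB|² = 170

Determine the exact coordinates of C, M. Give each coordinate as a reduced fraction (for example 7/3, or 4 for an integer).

C = (14, 0)
M = (13/2, 31/2)

1. M_x = 13/2  [2·M = A+B = (13, 15)+(0, 16)]
2. M_y = 31/2  [2·M = A+B = (13, 15)+(0, 16)]
   so M = (13/2, 31/2)
3. C_x = 14  [C = 2·N−B = 2·(7, 8)−(0, 16)]
4. C_y = 0  [C = 2·N−B = 2·(7, 8)−(0, 16)]
   so C = (14, 0)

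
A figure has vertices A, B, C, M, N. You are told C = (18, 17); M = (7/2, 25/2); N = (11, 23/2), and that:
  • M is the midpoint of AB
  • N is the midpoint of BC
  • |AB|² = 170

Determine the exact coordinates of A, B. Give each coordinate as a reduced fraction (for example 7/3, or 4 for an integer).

A = (3, 19)
B = (4, 6)

1. B_x = 4  [B = 2·N−C = 2·(11, 23/2)−(18, 17)]
2. B_y = 6  [B = 2·N−C = 2·(11, 23/2)−(18, 17)]
   so B = (4, 6)
3. A_x = 3  [A = 2·M−B = 2·(7/2, 25/2)−(4, 6)]
4. A_y = 19  [A = 2·M−B = 2·(7/2, 25/2)−(4, 6)]
   so A = (3, 19)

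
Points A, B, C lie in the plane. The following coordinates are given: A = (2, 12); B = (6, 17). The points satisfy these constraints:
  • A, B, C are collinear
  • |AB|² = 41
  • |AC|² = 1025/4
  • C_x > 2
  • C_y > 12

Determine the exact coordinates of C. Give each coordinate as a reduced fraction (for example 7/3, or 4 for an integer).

1. C_x = 12  [[A, B, C are collinear ⇒ -5x+4y-38=0] ∩ [|C−(2, 12)|²=1025/4]]
2. C_y = 49/2  [[A, B, C are collinear ⇒ -5x+4y-38=0] ∩ [|C−(2, 12)|²=1025/4]]
   so C = (12, 49/2)

C = (12, 49/2)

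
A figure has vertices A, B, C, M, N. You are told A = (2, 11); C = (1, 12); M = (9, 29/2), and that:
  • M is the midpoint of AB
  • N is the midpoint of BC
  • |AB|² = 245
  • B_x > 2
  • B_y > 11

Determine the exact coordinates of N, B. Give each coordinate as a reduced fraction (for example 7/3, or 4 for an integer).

N = (17/2, 15)
B = (16, 18)

1. B_x = 16  [B = 2·M−A = 2·(9, 29/2)−(2, 11)]
2. B_y = 18  [B = 2·M−A = 2·(9, 29/2)−(2, 11)]
   so B = (16, 18)
3. N_x = 17/2  [2·N = B+C = (16, 18)+(1, 12)]
4. N_y = 15  [2·N = B+C = (16, 18)+(1, 12)]
   so N = (17/2, 15)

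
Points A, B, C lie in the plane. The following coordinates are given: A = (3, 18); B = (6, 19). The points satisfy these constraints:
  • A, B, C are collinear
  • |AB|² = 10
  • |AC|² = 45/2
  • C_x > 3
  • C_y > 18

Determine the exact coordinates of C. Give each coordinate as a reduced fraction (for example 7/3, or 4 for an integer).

C = (15/2, 39/2)

1. C_x = 15/2  [[A, B, C are collinear ⇒ -1x+3y-51=0] ∩ [|C−(3, 18)|²=45/2]]
2. C_y = 39/2  [[A, B, C are collinear ⇒ -1x+3y-51=0] ∩ [|C−(3, 18)|²=45/2]]
   so C = (15/2, 39/2)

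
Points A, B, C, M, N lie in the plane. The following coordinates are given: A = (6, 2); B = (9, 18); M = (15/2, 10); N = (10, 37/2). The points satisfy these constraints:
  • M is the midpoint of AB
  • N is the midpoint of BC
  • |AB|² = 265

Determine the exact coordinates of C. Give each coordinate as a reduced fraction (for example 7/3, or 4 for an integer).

C = (11, 19)

1. C_x = 11  [C = 2·N−B = 2·(10, 37/2)−(9, 18)]
2. C_y = 19  [C = 2·N−B = 2·(10, 37/2)−(9, 18)]
   so C = (11, 19)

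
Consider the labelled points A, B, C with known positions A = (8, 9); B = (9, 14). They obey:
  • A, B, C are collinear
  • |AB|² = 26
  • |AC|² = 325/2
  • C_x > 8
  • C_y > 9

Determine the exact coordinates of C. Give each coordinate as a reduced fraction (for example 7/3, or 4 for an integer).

C = (21/2, 43/2)

1. C_x = 21/2  [[A, B, C are collinear ⇒ -5x+1y+31=0] ∩ [|C−(8, 9)|²=325/2]]
2. C_y = 43/2  [[A, B, C are collinear ⇒ -5x+1y+31=0] ∩ [|C−(8, 9)|²=325/2]]
   so C = (21/2, 43/2)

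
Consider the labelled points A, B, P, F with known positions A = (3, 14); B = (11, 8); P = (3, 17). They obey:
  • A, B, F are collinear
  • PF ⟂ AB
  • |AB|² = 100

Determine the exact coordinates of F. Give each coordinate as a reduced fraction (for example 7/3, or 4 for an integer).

1. F_x = 39/25  [[A, B, F are collinear ⇒ 6x+8y-130=0] ∩ [PF ⟂ AB ⇒ 8x-6y+78=0]]
2. F_y = 377/25  [[A, B, F are collinear ⇒ 6x+8y-130=0] ∩ [PF ⟂ AB ⇒ 8x-6y+78=0]]
   so F = (39/25, 377/25)

F = (39/25, 377/25)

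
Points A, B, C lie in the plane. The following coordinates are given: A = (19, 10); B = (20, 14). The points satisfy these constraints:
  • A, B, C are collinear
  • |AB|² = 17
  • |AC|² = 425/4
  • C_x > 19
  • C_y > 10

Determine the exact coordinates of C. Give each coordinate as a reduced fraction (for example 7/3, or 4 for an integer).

C = (43/2, 20)

1. C_x = 43/2  [[A, B, C are collinear ⇒ -4x+1y+66=0] ∩ [|C−(19, 10)|²=425/4]]
2. C_y = 20  [[A, B, C are collinear ⇒ -4x+1y+66=0] ∩ [|C−(19, 10)|²=425/4]]
   so C = (43/2, 20)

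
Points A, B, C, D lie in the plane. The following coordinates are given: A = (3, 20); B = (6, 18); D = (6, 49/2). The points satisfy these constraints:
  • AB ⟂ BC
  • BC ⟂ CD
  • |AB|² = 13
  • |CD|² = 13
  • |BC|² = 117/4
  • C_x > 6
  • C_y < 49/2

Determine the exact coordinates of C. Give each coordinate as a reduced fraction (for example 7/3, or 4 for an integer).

C = (9, 45/2)

1. C_x = 9  [[AB ⟂ BC ⇒ 3x-2y+18=0] ∩ [|C−(6, 49/2)|²=13]]
2. C_y = 45/2  [[AB ⟂ BC ⇒ 3x-2y+18=0] ∩ [|C−(6, 49/2)|²=13]]
   so C = (9, 45/2)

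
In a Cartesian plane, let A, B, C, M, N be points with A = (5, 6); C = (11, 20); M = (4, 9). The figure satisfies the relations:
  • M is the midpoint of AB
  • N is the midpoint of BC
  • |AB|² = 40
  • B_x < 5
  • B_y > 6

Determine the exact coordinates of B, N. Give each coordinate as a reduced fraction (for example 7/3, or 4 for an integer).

B = (3, 12)
N = (7, 16)

1. B_x = 3  [B = 2·M−A = 2·(4, 9)−(5, 6)]
2. B_y = 12  [B = 2·M−A = 2·(4, 9)−(5, 6)]
   so B = (3, 12)
3. N_x = 7  [2·N = B+C = (3, 12)+(11, 20)]
4. N_y = 16  [2·N = B+C = (3, 12)+(11, 20)]
   so N = (7, 16)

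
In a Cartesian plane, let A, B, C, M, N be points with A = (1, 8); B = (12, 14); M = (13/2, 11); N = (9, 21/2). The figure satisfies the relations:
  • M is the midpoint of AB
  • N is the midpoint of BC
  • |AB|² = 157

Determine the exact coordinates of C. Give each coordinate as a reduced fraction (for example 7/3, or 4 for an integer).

1. C_x = 6  [C = 2·N−B = 2·(9, 21/2)−(12, 14)]
2. C_y = 7  [C = 2·N−B = 2·(9, 21/2)−(12, 14)]
   so C = (6, 7)

C = (6, 7)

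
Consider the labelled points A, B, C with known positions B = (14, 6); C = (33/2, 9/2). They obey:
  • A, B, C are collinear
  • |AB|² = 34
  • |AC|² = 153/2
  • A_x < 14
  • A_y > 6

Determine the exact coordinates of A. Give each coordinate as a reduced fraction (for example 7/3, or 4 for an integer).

A = (9, 9)

1. A_x = 9  [[A, B, C are collinear ⇒ 3/2x+5/2y-36=0] ∩ [|A−(14, 6)|²=34]]
2. A_y = 9  [[A, B, C are collinear ⇒ 3/2x+5/2y-36=0] ∩ [|A−(14, 6)|²=34]]
   so A = (9, 9)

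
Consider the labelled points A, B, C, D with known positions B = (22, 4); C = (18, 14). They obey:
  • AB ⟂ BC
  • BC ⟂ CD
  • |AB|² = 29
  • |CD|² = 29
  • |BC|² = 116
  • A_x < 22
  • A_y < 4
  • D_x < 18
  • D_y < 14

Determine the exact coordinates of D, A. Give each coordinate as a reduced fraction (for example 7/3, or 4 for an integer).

D = (13, 12)
A = (17, 2)

1. D_x = 13  [[BC ⟂ CD ⇒ -4x+10y-68=0] ∩ [|D−(18, 14)|²=29]]
2. D_y = 12  [[BC ⟂ CD ⇒ -4x+10y-68=0] ∩ [|D−(18, 14)|²=29]]
   so D = (13, 12)
3. A_x = 17  [[AB ⟂ BC ⇒ 4x-10y-48=0] ∩ [|A−(22, 4)|²=29]]
4. A_y = 2  [[AB ⟂ BC ⇒ 4x-10y-48=0] ∩ [|A−(22, 4)|²=29]]
   so A = (17, 2)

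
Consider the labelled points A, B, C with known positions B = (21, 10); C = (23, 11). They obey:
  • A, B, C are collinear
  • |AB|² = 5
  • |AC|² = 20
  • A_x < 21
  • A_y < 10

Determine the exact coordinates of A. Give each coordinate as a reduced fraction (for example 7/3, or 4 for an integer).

A = (19, 9)

1. A_x = 19  [[A, B, C are collinear ⇒ -1x+2y+1=0] ∩ [|A−(21, 10)|²=5]]
2. A_y = 9  [[A, B, C are collinear ⇒ -1x+2y+1=0] ∩ [|A−(21, 10)|²=5]]
   so A = (19, 9)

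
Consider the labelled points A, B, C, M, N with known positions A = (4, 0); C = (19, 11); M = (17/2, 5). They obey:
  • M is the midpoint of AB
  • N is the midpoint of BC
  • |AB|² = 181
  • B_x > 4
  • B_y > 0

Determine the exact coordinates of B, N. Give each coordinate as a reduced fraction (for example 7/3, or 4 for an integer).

B = (13, 10)
N = (16, 21/2)

1. B_x = 13  [B = 2·M−A = 2·(17/2, 5)−(4, 0)]
2. B_y = 10  [B = 2·M−A = 2·(17/2, 5)−(4, 0)]
   so B = (13, 10)
3. N_x = 16  [2·N = B+C = (13, 10)+(19, 11)]
4. N_y = 21/2  [2·N = B+C = (13, 10)+(19, 11)]
   so N = (16, 21/2)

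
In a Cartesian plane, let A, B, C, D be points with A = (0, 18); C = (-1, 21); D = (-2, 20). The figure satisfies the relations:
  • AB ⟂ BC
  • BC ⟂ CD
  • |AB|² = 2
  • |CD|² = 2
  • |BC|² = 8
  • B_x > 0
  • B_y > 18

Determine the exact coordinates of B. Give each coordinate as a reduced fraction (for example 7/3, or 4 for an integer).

1. B_x = 1  [[BC ⟂ CD ⇒ 1x+1y-20=0] ∩ [|B−(0, 18)|²=2]]
2. B_y = 19  [[BC ⟂ CD ⇒ 1x+1y-20=0] ∩ [|B−(0, 18)|²=2]]
   so B = (1, 19)

B = (1, 19)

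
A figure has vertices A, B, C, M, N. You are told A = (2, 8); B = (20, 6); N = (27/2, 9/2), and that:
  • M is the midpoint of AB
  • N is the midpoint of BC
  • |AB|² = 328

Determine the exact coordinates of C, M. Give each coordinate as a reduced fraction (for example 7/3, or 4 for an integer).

1. M_x = 11  [2·M = A+B = (2, 8)+(20, 6)]
2. M_y = 7  [2·M = A+B = (2, 8)+(20, 6)]
   so M = (11, 7)
3. C_x = 7  [C = 2·N−B = 2·(27/2, 9/2)−(20, 6)]
4. C_y = 3  [C = 2·N−B = 2·(27/2, 9/2)−(20, 6)]
   so C = (7, 3)

C = (7, 3)
M = (11, 7)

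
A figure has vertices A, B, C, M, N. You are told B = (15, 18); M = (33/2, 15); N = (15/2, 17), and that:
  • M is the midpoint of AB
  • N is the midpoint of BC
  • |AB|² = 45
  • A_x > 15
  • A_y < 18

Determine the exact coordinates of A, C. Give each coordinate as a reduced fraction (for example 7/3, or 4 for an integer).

1. A_x = 18  [A = 2·M−B = 2·(33/2, 15)−(15, 18)]
2. A_y = 12  [A = 2·M−B = 2·(33/2, 15)−(15, 18)]
   so A = (18, 12)
3. C_x = 0  [C = 2·N−B = 2·(15/2, 17)−(15, 18)]
4. C_y = 16  [C = 2·N−B = 2·(15/2, 17)−(15, 18)]
   so C = (0, 16)

A = (18, 12)
C = (0, 16)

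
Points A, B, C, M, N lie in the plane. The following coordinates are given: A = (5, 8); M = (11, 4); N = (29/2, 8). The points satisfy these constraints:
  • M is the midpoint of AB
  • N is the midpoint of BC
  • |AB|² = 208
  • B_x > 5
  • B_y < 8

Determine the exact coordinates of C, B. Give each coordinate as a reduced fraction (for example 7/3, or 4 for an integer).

1. B_x = 17  [B = 2·M−A = 2·(11, 4)−(5, 8)]
2. B_y = 0  [B = 2·M−A = 2·(11, 4)−(5, 8)]
   so B = (17, 0)
3. C_x = 12  [C = 2·N−B = 2·(29/2, 8)−(17, 0)]
4. C_y = 16  [C = 2·N−B = 2·(29/2, 8)−(17, 0)]
   so C = (12, 16)

C = (12, 16)
B = (17, 0)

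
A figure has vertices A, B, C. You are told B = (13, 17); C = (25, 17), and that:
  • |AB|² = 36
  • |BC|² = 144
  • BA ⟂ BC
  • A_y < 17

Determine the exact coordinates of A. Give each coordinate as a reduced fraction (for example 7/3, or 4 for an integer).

A = (13, 11)

1. A_x = 13  [[BA ⟂ BC ⇒ 12x-156=0] ∩ [|A−(13, 17)|²=36]]
2. A_y = 11  [[BA ⟂ BC ⇒ 12x-156=0] ∩ [|A−(13, 17)|²=36]]
   so A = (13, 11)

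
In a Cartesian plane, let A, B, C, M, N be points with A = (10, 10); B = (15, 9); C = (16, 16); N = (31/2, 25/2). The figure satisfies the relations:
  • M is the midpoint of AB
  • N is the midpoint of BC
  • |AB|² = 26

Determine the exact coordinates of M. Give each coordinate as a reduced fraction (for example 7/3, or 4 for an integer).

1. M_x = 25/2  [2·M = A+B = (10, 10)+(15, 9)]
2. M_y = 19/2  [2·M = A+B = (10, 10)+(15, 9)]
   so M = (25/2, 19/2)

M = (25/2, 19/2)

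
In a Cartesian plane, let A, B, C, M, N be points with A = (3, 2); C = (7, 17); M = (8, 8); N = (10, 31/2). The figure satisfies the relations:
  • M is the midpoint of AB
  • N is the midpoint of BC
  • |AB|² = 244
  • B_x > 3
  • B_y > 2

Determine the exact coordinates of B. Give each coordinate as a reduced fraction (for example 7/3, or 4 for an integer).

1. B_x = 13  [B = 2·M−A = 2·(8, 8)−(3, 2)]
2. B_y = 14  [B = 2·M−A = 2·(8, 8)−(3, 2)]
   so B = (13, 14)

B = (13, 14)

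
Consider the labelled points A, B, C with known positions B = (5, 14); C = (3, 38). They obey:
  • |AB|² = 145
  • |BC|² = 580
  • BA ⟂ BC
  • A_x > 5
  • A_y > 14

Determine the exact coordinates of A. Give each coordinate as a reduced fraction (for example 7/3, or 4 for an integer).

1. A_x = 17  [[BA ⟂ BC ⇒ -2x+24y-326=0] ∩ [|A−(5, 14)|²=145]]
2. A_y = 15  [[BA ⟂ BC ⇒ -2x+24y-326=0] ∩ [|A−(5, 14)|²=145]]
   so A = (17, 15)

A = (17, 15)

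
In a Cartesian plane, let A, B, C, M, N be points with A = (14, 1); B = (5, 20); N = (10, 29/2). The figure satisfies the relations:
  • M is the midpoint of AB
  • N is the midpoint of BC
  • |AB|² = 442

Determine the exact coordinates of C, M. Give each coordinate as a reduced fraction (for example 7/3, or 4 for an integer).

1. M_x = 19/2  [2·M = A+B = (14, 1)+(5, 20)]
2. M_y = 21/2  [2·M = A+B = (14, 1)+(5, 20)]
   so M = (19/2, 21/2)
3. C_x = 15  [C = 2·N−B = 2·(10, 29/2)−(5, 20)]
4. C_y = 9  [C = 2·N−B = 2·(10, 29/2)−(5, 20)]
   so C = (15, 9)

C = (15, 9)
M = (19/2, 21/2)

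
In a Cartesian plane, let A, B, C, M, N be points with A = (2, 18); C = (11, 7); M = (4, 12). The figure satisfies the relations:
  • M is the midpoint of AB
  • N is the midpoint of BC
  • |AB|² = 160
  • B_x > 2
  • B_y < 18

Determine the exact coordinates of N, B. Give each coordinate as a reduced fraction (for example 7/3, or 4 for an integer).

1. B_x = 6  [B = 2·M−A = 2·(4, 12)−(2, 18)]
2. B_y = 6  [B = 2·M−A = 2·(4, 12)−(2, 18)]
   so B = (6, 6)
3. N_x = 17/2  [2·N = B+C = (6, 6)+(11, 7)]
4. N_y = 13/2  [2·N = B+C = (6, 6)+(11, 7)]
   so N = (17/2, 13/2)

N = (17/2, 13/2)
B = (6, 6)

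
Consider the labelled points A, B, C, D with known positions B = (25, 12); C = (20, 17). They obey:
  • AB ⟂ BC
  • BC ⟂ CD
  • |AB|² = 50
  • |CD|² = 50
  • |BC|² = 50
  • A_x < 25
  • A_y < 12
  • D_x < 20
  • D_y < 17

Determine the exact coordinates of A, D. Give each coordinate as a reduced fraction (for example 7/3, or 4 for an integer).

1. A_x = 20  [[AB ⟂ BC ⇒ 5x-5y-65=0] ∩ [|A−(25, 12)|²=50]]
2. A_y = 7  [[AB ⟂ BC ⇒ 5x-5y-65=0] ∩ [|A−(25, 12)|²=50]]
   so A = (20, 7)
3. D_x = 15  [[BC ⟂ CD ⇒ -5x+5y+15=0] ∩ [|D−(20, 17)|²=50]]
4. D_y = 12  [[BC ⟂ CD ⇒ -5x+5y+15=0] ∩ [|D−(20, 17)|²=50]]
   so D = (15, 12)

A = (20, 7)
D = (15, 12)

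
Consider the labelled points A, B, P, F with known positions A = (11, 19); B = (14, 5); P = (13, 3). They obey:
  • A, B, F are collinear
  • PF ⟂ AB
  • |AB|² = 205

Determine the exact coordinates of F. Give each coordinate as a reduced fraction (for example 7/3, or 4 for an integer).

F = (589/41, 135/41)

1. F_x = 589/41  [[A, B, F are collinear ⇒ 14x+3y-211=0] ∩ [PF ⟂ AB ⇒ 3x-14y+3=0]]
2. F_y = 135/41  [[A, B, F are collinear ⇒ 14x+3y-211=0] ∩ [PF ⟂ AB ⇒ 3x-14y+3=0]]
   so F = (589/41, 135/41)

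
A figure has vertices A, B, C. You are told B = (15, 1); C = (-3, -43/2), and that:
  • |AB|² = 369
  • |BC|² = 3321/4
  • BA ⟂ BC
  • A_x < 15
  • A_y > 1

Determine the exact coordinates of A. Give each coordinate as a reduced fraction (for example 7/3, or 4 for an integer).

1. A_x = 0  [[BA ⟂ BC ⇒ -18x-45/2y+585/2=0] ∩ [|A−(15, 1)|²=369]]
2. A_y = 13  [[BA ⟂ BC ⇒ -18x-45/2y+585/2=0] ∩ [|A−(15, 1)|²=369]]
   so A = (0, 13)

A = (0, 13)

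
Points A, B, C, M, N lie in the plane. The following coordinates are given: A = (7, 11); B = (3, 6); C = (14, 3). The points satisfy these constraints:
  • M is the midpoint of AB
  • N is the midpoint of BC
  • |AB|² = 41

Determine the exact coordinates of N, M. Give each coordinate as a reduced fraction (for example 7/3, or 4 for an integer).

N = (17/2, 9/2)
M = (5, 17/2)

1. M_x = 5  [2·M = A+B = (7, 11)+(3, 6)]
2. M_y = 17/2  [2·M = A+B = (7, 11)+(3, 6)]
   so M = (5, 17/2)
3. N_x = 17/2  [2·N = B+C = (3, 6)+(14, 3)]
4. N_y = 9/2  [2·N = B+C = (3, 6)+(14, 3)]
   so N = (17/2, 9/2)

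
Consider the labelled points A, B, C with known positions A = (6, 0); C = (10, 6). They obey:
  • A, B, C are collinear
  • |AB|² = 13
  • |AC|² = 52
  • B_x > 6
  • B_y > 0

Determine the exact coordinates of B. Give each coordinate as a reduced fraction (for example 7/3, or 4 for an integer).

1. B_x = 8  [[A, B, C are collinear ⇒ 6x-4y-36=0] ∩ [|B−(6, 0)|²=13]]
2. B_y = 3  [[A, B, C are collinear ⇒ 6x-4y-36=0] ∩ [|B−(6, 0)|²=13]]
   so B = (8, 3)

B = (8, 3)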